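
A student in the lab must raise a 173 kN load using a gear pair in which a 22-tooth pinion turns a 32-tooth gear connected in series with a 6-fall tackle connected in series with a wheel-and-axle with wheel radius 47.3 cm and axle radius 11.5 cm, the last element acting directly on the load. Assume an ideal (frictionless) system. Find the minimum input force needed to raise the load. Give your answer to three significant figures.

4.82 kN

Gear pair MA = 32/22 = 1.4545.
Block-and-tackle MA = number of supporting rope parts = 6.
Wheel-and-axle MA = R/r = 47.3/11.5 = 4.113.
Combined ideal MA = 1.4545 × 6 × 4.113 = 35.896.
Effort = load / MA = 173 / 35.896 = 4.8195 kN.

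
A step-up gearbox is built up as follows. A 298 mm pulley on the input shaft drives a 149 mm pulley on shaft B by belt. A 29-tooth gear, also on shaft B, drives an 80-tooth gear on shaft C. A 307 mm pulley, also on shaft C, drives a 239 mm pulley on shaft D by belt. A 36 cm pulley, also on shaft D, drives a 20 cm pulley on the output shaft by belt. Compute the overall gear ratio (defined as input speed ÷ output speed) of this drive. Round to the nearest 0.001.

0.597

Each stage contributes driven/driver: belt 149/298 = 0.5, gear mesh 80/29 = 2.7586, belt 239/307 = 0.7785, belt 20/36 = 0.55556.
Overall: 0.5 × 2.7586 × 0.7785 × 0.55556 = 0.59655.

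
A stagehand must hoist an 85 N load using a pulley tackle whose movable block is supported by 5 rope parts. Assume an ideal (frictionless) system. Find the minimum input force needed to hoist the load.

Block-and-tackle MA = number of supporting rope parts = 5.
Effort = load / MA = 85 / 5 = 17 N.

17 N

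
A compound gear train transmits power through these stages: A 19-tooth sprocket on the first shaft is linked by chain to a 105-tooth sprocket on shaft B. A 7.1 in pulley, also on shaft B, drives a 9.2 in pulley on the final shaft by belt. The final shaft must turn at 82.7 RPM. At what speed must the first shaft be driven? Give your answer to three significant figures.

592 RPM

Overall ratio R = 5.5263 × 1.2958 = 7.1609.
Required input speed = output speed × R = 82.7 × 7.1609 = 592.2 RPM.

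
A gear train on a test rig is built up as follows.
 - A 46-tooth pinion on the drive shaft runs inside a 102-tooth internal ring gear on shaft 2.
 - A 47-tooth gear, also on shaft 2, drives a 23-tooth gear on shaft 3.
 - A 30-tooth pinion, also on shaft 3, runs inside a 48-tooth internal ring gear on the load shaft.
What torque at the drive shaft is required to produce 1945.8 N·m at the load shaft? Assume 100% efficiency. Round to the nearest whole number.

1121 N·m

Overall ratio R = 2.2174 × 0.48936 × 1.6 = 1.7362.
Input torque = output torque / R = 1945.8 / 1.7362 = 1120.7 N·m.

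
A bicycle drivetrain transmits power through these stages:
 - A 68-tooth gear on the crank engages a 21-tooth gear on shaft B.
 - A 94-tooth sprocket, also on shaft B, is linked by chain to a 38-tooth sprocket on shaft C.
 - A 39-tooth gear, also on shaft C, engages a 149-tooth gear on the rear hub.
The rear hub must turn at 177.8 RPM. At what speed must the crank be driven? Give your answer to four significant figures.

84.80 RPM

Overall ratio R = 0.30882 × 0.40426 × 3.8205 = 0.47697.
Required input speed = output speed × R = 177.8 × 0.47697 = 84.805 RPM.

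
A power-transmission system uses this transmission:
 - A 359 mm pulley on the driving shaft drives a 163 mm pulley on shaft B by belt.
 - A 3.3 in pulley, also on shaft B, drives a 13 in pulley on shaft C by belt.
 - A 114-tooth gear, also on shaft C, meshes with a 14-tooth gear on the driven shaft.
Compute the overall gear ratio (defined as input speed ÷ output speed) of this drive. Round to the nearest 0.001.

0.220

Each stage contributes driven/driver: belt 163/359 = 0.45404, belt 13/3.3 = 3.9394, gear mesh 14/114 = 0.12281.
Overall: 0.45404 × 3.9394 × 0.12281 = 0.21966.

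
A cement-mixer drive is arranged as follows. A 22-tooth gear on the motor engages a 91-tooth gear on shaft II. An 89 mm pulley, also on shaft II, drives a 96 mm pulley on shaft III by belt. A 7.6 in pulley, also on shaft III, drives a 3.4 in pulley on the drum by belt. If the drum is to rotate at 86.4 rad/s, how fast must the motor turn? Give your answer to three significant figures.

172 rad/s

Overall ratio R = 4.1364 × 1.0787 × 0.44737 = 1.996.
Required input speed = output speed × R = 86.4 × 1.996 = 172.46 rad/s.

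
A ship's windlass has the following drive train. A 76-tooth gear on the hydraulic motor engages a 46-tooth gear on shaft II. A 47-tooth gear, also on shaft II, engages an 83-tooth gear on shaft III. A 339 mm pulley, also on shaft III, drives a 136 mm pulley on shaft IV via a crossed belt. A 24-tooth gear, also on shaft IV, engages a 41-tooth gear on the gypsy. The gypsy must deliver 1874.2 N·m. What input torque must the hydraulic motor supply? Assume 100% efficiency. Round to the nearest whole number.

2558 N·m

Overall ratio R = 0.60526 × 1.766 × 0.40118 × 1.7083 = 0.73255.
Input torque = output torque / R = 1874.2 / 0.73255 = 2558.5 N·m.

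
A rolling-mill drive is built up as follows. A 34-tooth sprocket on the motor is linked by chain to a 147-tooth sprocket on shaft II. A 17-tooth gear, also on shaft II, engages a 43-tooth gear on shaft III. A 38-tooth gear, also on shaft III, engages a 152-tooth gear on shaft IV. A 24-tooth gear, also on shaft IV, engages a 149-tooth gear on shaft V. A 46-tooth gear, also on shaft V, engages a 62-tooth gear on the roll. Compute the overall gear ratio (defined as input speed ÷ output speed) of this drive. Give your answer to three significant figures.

Each stage contributes driven/driver: chain 147/34 = 4.3235, gear mesh 43/17 = 2.5294, gear mesh 152/38 = 4, gear mesh 149/24 = 6.2083, gear mesh 62/46 = 1.3478.
Overall: 4.3235 × 2.5294 × 4 × 6.2083 × 1.3478 = 366.04.

366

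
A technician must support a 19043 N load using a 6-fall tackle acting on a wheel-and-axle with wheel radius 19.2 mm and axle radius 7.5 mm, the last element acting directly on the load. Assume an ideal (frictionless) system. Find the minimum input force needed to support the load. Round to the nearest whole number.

Block-and-tackle MA = number of supporting rope parts = 6.
Wheel-and-axle MA = R/r = 19.2/7.5 = 2.56.
Combined ideal MA = 6 × 2.56 = 15.36.
Effort = load / MA = 19043 / 15.36 = 1239.8 N.

1240 N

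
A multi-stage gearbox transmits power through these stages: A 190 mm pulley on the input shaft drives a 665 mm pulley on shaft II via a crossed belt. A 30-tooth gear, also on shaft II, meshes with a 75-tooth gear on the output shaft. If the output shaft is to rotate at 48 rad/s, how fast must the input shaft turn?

420 rad/s

Overall ratio R = 3.5 × 2.5 = 8.75.
Required input speed = output speed × R = 48 × 8.75 = 420 rad/s.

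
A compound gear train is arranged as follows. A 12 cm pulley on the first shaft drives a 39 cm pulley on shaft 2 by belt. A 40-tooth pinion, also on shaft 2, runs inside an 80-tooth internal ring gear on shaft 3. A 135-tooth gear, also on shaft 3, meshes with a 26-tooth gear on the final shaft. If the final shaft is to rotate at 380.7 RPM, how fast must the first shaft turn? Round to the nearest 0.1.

476.6 RPM

Overall ratio R = 3.25 × 2 × 0.19259 = 1.2519.
Required input speed = output speed × R = 380.7 × 1.2519 = 476.58 RPM.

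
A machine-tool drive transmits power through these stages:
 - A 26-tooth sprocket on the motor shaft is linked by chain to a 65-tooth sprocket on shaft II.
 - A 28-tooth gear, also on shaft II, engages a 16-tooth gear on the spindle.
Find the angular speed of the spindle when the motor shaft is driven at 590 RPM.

the motor shaft → shaft II (chain, 65/26): 590 ÷ 2.5 = 236 RPM
shaft II → the spindle (gear mesh, 16/28): 236 ÷ 0.57143 = 413 RPM

413 RPM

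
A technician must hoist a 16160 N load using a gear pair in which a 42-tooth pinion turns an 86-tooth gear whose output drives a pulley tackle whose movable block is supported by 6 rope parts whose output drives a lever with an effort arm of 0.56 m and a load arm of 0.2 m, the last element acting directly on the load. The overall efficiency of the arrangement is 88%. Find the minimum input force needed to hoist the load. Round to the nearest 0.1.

Gear pair MA = 86/42 = 2.0476.
Block-and-tackle MA = number of supporting rope parts = 6.
Lever MA = effort arm / load arm = 0.56/0.2 = 2.8.
Combined ideal MA = 2.0476 × 6 × 2.8 = 34.4.
Actual MA = 34.4 × 0.88 = 30.272.
Effort = load / actual MA = 16160 / 30.272 = 533.83 N.

533.8 N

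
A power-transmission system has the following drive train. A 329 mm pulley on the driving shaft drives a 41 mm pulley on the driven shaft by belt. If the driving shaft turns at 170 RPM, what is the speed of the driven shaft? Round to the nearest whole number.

the driving shaft → the driven shaft (belt, 41/329): 170 ÷ 0.12462 = 1364.1 RPM

1364 RPM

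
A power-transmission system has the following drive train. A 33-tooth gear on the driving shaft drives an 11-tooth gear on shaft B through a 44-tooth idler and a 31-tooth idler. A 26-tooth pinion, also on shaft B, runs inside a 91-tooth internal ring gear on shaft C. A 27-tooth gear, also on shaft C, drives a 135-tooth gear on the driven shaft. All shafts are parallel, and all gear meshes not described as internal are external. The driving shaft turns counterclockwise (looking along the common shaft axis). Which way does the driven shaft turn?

the driving shaft → shaft B: driver → idler → idler → driven is 3 external meshes, 3 reversals → CW.
shaft B → shaft C: internal mesh, same direction → CW.
shaft C → the driven shaft: external mesh, 1 reversal → CCW.
4 reversals in total — an even number — so the driven shaft turns the same way as the driving shaft.

counterclockwise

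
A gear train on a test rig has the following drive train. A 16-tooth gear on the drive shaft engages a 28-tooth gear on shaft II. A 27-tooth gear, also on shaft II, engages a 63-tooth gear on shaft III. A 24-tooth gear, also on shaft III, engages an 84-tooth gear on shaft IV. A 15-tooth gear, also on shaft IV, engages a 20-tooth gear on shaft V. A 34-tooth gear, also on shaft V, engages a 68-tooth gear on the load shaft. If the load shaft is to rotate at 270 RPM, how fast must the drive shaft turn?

Overall ratio R = 1.75 × 2.3333 × 3.5 × 1.3333 × 2 = 38.111.
Required input speed = output speed × R = 270 × 38.111 = 10290 RPM.

10290 RPM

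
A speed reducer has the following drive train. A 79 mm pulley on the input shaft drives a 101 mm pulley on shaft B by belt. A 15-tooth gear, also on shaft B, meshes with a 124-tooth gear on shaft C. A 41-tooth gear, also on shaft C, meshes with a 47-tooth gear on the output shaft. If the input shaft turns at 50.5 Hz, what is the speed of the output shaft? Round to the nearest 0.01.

belt 101/79 = 1.2785 → 50.5/1.2785 = 39.5 Hz
gear mesh 124/15 = 8.2667 → 39.5/8.2667 = 4.7782 Hz
gear mesh 47/41 = 1.1463 → 4.7782/1.1463 = 4.1682 Hz

4.17 Hz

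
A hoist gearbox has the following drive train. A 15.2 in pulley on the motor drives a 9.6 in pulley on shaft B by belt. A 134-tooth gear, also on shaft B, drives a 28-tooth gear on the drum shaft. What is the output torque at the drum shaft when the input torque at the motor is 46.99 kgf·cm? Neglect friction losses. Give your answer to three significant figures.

6.20 kgf·cm

Belt: ratio = 9.6/15.2 = 0.63158; torque at shaft B = 46.99 × 0.63158 = 29.678 kgf·cm.
Gear mesh: ratio = 28/134 = 0.20896; torque at the drum shaft = 29.678 × 0.20896 = 6.2014 kgf·cm.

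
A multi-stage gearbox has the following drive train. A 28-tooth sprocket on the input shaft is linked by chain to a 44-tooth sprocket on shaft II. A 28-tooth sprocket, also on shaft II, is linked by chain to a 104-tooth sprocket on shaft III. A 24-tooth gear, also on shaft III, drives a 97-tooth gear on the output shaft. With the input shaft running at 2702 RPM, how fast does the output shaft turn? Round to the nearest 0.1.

114.5 RPM

chain 44/28 = 1.5714 → 2702/1.5714 = 1719.5 RPM
chain 104/28 = 3.7143 → 1719.5/3.7143 = 462.93 RPM
gear mesh 97/24 = 4.0417 → 462.93/4.0417 = 114.54 RPM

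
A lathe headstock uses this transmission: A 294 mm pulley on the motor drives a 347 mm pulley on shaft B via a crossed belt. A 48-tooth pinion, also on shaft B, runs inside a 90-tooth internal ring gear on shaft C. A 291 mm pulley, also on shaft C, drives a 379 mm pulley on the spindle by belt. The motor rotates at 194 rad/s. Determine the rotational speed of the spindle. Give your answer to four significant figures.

Belt: ratio = 347/294 = 1.1803, so shaft B turns at 194 / 1.1803 = 164.37 rad/s.
Internal gear: ratio = 90/48 = 1.875, so shaft C turns at 164.37 / 1.875 = 87.663 rad/s.
Belt: ratio = 379/291 = 1.3024, so the spindle turns at 87.663 / 1.3024 = 67.309 rad/s.

67.31 rad/s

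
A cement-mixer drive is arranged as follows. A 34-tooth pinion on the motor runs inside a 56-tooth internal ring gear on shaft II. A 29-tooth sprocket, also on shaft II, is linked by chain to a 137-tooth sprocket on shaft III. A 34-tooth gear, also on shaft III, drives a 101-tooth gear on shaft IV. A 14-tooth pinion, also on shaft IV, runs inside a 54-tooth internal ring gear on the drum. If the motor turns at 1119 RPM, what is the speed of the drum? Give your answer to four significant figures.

12.55 RPM

Internal gear: ratio = 56/34 = 1.6471, so shaft II turns at 1119 / 1.6471 = 679.39 RPM.
Chain: ratio = 137/29 = 4.7241, so shaft III turns at 679.39 / 4.7241 = 143.81 RPM.
Gear mesh: ratio = 101/34 = 2.9706, so shaft IV turns at 143.81 / 2.9706 = 48.412 RPM.
Internal gear: ratio = 54/14 = 3.8571, so the drum turns at 48.412 / 3.8571 = 12.551 RPM.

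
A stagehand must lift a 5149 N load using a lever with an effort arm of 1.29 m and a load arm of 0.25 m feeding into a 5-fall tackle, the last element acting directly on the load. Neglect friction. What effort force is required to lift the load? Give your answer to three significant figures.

200 N

Lever MA = effort arm / load arm = 1.29/0.25 = 5.16.
Block-and-tackle MA = number of supporting rope parts = 5.
Combined ideal MA = 5.16 × 5 = 25.8.
Effort = load / MA = 5149 / 25.8 = 199.57 N.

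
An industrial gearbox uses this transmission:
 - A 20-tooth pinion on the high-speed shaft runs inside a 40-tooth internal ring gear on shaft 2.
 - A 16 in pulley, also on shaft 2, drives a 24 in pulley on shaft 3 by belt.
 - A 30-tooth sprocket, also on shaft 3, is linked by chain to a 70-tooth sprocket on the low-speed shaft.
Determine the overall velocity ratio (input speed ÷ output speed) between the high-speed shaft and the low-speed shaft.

Each stage contributes driven/driver: internal gear 40/20 = 2, belt 24/16 = 1.5, chain 70/30 = 2.3333.
Overall: 2 × 1.5 × 2.3333 = 7.

7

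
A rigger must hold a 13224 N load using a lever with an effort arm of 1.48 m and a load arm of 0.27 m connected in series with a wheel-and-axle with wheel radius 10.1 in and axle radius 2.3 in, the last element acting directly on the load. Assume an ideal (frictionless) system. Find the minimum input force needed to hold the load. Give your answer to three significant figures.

Lever MA = effort arm / load arm = 1.48/0.27 = 5.4815.
Wheel-and-axle MA = R/r = 10.1/2.3 = 4.3913.
Combined ideal MA = 5.4815 × 4.3913 = 24.071.
Effort = load / MA = 13224 / 24.071 = 549.38 N.

549 N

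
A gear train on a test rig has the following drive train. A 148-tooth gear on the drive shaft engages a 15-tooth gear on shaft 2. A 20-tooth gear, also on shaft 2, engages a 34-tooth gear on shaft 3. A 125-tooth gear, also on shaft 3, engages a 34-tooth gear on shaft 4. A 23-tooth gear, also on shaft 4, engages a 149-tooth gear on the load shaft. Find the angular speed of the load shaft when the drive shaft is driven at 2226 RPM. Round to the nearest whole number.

the drive shaft → shaft 2 (gear mesh, 15/148): 2226 ÷ 0.10135 = 21963 RPM
shaft 2 → shaft 3 (gear mesh, 34/20): 21963 ÷ 1.7 = 12920 RPM
shaft 3 → shaft 4 (gear mesh, 34/125): 12920 ÷ 0.272 = 47498 RPM
shaft 4 → the load shaft (gear mesh, 149/23): 47498 ÷ 6.4783 = 7331.9 RPM

7332 RPM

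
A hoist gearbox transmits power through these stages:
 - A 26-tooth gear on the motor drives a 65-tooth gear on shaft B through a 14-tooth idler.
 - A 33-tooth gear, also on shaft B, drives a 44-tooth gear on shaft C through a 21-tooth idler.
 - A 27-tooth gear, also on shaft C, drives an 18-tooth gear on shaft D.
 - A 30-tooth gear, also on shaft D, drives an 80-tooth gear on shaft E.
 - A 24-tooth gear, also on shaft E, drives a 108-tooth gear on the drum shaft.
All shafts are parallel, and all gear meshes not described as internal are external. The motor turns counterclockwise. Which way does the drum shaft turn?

clockwise

the motor → shaft B: driver → idler → driven is 2 external meshes, 2 reversals → CCW.
shaft B → shaft C: driver → idler → driven is 2 external meshes, 2 reversals → CCW.
shaft C → shaft D: external mesh, 1 reversal → CW.
shaft D → shaft E: external mesh, 1 reversal → CCW.
shaft E → the drum shaft: external mesh, 1 reversal → CW.
7 reversals in total — an odd number — so the drum shaft turns opposite to the motor.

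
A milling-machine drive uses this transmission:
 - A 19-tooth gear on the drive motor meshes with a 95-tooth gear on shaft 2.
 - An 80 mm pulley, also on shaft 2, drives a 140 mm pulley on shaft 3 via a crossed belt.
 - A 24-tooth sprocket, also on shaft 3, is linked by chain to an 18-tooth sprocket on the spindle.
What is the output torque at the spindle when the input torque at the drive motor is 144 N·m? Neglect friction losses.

After the gear mesh (95/19): 144 × 5 = 720 N·m
After the belt (140/80): 720 × 1.75 = 1260 N·m
After the chain (18/24): 1260 × 0.75 = 945 N·m

945 N·m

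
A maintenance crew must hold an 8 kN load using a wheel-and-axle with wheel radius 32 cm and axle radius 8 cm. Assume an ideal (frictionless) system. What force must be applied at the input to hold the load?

2 kN

Wheel-and-axle MA = R/r = 32/8 = 4.
Effort = load / MA = 8 / 4 = 2 kN.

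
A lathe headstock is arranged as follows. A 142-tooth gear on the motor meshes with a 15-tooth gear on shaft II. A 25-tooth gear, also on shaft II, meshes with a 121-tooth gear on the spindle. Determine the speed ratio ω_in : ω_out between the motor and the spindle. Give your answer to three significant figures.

0.511

Each stage contributes driven/driver: gear mesh 15/142 = 0.10563, gear mesh 121/25 = 4.84.
Overall: 0.10563 × 4.84 = 0.51127.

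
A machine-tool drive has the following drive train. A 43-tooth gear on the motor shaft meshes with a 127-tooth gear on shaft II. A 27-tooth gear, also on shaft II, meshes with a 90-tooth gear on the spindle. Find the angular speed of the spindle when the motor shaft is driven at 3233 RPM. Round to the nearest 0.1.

the motor shaft → shaft II (gear mesh, 127/43): 3233 ÷ 2.9535 = 1094.6 RPM
shaft II → the spindle (gear mesh, 90/27): 1094.6 ÷ 3.3333 = 328.39 RPM

328.4 RPM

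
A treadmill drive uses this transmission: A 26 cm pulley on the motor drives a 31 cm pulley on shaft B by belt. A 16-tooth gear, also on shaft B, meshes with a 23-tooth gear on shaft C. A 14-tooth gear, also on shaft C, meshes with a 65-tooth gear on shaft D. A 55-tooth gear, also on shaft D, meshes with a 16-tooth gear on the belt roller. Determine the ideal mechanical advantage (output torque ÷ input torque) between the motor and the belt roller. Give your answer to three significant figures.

2.31

Each stage contributes driven/driver: belt 31/26 = 1.1923, gear mesh 23/16 = 1.4375, gear mesh 65/14 = 4.6429, gear mesh 16/55 = 0.29091.
Overall: 1.1923 × 1.4375 × 4.6429 × 0.29091 = 2.3149.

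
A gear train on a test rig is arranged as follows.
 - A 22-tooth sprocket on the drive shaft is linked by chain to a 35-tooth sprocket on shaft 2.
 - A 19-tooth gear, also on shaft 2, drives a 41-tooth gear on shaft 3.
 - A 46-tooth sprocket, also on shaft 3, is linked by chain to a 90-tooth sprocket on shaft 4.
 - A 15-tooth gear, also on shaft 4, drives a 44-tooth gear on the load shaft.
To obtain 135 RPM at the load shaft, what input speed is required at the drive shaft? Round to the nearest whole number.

Overall ratio R = 1.5909 × 2.1579 × 1.9565 × 2.9333 = 19.703.
Required input speed = output speed × R = 135 × 19.703 = 2659.8 RPM.

2660 RPM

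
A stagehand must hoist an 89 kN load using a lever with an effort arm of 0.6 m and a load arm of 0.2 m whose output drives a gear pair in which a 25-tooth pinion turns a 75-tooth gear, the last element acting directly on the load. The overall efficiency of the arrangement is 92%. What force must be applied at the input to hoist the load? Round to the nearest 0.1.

Lever MA = effort arm / load arm = 0.6/0.2 = 3.
Gear pair MA = 75/25 = 3.
Combined ideal MA = 3 × 3 = 9.
Actual MA = 9 × 0.92 = 8.28.
Effort = load / actual MA = 89 / 8.28 = 10.749 kN.

10.7 kN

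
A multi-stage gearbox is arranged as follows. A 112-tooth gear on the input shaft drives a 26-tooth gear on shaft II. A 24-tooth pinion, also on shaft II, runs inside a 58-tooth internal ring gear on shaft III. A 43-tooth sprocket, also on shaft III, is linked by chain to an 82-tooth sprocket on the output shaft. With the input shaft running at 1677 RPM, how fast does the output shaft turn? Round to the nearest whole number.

gear mesh 26/112 = 0.23214 → 1677/0.23214 = 7224 RPM
internal gear 58/24 = 2.4167 → 7224/2.4167 = 2989.2 RPM
chain 82/43 = 1.907 → 2989.2/1.907 = 1567.5 RPM

1568 RPM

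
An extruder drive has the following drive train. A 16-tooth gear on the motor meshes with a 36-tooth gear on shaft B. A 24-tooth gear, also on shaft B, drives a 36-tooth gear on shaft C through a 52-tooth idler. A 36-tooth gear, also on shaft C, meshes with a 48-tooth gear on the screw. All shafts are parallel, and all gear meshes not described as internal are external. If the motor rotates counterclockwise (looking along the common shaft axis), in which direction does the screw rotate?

the motor → shaft B: external mesh, 1 reversal → CW.
shaft B → shaft C: driver → idler → driven is 2 external meshes, 2 reversals → CW.
shaft C → the screw: external mesh, 1 reversal → CCW.
4 reversals in total — an even number — so the screw turns the same way as the motor.

counterclockwise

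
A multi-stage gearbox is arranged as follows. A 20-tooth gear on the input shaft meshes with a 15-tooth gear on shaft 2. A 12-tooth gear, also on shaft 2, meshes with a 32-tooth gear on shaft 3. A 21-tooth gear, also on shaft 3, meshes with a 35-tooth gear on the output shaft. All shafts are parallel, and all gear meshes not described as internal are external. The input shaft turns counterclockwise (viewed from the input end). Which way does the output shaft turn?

clockwise

the input shaft → shaft 2: external mesh, 1 reversal → CW.
shaft 2 → shaft 3: external mesh, 1 reversal → CCW.
shaft 3 → the output shaft: external mesh, 1 reversal → CW.
3 reversals in total — an odd number — so the output shaft turns opposite to the input shaft.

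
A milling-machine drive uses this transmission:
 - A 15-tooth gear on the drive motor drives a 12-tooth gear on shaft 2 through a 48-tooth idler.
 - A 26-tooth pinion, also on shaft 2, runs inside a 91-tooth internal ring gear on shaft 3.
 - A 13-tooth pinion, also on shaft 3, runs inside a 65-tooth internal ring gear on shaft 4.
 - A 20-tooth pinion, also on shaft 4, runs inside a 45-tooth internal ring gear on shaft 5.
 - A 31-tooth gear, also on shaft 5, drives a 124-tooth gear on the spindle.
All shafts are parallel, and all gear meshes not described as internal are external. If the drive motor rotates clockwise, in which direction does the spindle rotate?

the drive motor → shaft 2: driver → idler → driven is 2 external meshes, 2 reversals → CW.
shaft 2 → shaft 3: internal mesh, same direction → CW.
shaft 3 → shaft 4: internal mesh, same direction → CW.
shaft 4 → shaft 5: internal mesh, same direction → CW.
shaft 5 → the spindle: external mesh, 1 reversal → CCW.
3 reversals in total — an odd number — so the spindle turns opposite to the drive motor.

anticlockwise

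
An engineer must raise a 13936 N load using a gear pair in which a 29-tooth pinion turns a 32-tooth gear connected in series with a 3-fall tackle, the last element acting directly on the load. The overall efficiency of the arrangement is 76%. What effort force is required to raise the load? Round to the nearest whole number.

Gear pair MA = 32/29 = 1.1034.
Block-and-tackle MA = number of supporting rope parts = 3.
Combined ideal MA = 1.1034 × 3 = 3.3103.
Actual MA = 3.3103 × 0.76 = 2.5159.
Effort = load / actual MA = 13936 / 2.5159 = 5539.3 N.

5539 N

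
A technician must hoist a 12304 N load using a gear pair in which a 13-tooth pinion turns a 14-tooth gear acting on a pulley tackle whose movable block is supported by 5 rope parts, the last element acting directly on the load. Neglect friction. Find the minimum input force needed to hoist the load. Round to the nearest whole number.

Gear pair MA = 14/13 = 1.0769.
Block-and-tackle MA = number of supporting rope parts = 5.
Combined ideal MA = 1.0769 × 5 = 5.3846.
Effort = load / MA = 12304 / 5.3846 = 2285 N.

2285 N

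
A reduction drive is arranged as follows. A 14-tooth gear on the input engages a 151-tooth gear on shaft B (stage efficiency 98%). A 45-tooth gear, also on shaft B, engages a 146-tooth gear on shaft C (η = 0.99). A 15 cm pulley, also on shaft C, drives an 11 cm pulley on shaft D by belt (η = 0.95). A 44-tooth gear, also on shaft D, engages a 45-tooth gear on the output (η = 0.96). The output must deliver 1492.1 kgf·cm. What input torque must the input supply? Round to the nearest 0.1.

64.3 kgf·cm

Overall ratio R = 10.786 × 3.2444 × 0.73333 × 1.0227 = 26.245; overall efficiency η = 0.98 × 0.99 × 0.95 × 0.96 = 0.8848.
Input torque = output torque / (R × η) = 1492.1 / (26.245 × 0.8848) = 64.253 kgf·cm.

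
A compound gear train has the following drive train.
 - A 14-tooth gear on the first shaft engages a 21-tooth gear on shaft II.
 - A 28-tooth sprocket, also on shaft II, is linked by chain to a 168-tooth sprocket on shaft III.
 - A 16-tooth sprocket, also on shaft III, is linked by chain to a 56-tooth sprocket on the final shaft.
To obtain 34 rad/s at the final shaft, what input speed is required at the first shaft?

1071 rad/s

Overall ratio R = 1.5 × 6 × 3.5 = 31.5.
Required input speed = output speed × R = 34 × 31.5 = 1071 rad/s.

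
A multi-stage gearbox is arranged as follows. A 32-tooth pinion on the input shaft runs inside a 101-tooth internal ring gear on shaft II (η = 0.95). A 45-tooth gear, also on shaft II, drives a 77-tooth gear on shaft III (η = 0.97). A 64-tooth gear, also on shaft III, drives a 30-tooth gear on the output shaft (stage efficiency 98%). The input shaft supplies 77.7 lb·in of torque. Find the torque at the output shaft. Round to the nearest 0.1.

internal gear 101/32 = 3.1562 → τ = 77.7·3.1562·0.95 = 232.98 lb·in
gear mesh 77/45 = 1.7111 → τ = 232.98·1.7111·0.97 = 386.69 lb·in
gear mesh 30/64 = 0.46875 → τ = 386.69·0.46875·0.98 = 177.64 lb·in

177.6 lb·in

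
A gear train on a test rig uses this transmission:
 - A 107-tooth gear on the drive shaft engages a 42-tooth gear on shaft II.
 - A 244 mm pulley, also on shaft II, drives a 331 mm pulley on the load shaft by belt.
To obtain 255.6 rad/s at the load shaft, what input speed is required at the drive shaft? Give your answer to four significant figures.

Overall ratio R = 0.39252 × 1.3566 = 0.53248.
Required input speed = output speed × R = 255.6 × 0.53248 = 136.1 rad/s.

136.1 rad/s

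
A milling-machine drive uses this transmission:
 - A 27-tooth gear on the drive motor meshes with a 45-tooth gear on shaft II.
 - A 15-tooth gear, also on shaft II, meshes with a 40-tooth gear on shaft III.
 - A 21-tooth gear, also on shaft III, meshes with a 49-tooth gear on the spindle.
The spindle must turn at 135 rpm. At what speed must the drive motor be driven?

Overall ratio R = 1.6667 × 2.6667 × 2.3333 = 10.37.
Required input speed = output speed × R = 135 × 10.37 = 1400 rpm.

1400 rpm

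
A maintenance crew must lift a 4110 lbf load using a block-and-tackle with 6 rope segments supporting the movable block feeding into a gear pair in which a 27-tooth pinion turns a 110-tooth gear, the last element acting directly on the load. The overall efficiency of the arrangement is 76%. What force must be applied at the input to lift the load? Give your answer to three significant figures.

221 lbf

Block-and-tackle MA = number of supporting rope parts = 6.
Gear pair MA = 110/27 = 4.0741.
Combined ideal MA = 6 × 4.0741 = 24.444.
Actual MA = 24.444 × 0.76 = 18.578.
Effort = load / actual MA = 4110 / 18.578 = 221.23 lbf.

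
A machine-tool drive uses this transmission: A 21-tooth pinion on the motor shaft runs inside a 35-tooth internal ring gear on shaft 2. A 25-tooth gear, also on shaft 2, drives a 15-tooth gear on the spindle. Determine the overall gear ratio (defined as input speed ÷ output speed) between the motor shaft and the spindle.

Each stage contributes driven/driver: internal gear 35/21 = 1.6667, gear mesh 15/25 = 0.6.
Overall: 1.6667 × 0.6 = 1.

1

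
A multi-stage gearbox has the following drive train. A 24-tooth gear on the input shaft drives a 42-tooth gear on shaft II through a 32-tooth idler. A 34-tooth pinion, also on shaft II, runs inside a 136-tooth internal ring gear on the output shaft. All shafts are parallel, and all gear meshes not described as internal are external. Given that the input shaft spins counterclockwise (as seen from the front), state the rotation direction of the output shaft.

counterclockwise

the input shaft → shaft II: driver → idler → driven is 2 external meshes, 2 reversals → CCW.
shaft II → the output shaft: internal mesh, same direction → CCW.
2 reversals in total — an even number — so the output shaft turns the same way as the input shaft.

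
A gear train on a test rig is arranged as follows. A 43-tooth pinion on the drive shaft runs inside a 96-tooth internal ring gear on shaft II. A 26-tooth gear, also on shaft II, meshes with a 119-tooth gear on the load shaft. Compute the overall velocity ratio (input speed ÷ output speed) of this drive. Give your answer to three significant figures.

Each stage contributes driven/driver: internal gear 96/43 = 2.2326, gear mesh 119/26 = 4.5769.
Overall: 2.2326 × 4.5769 = 10.218.

10.2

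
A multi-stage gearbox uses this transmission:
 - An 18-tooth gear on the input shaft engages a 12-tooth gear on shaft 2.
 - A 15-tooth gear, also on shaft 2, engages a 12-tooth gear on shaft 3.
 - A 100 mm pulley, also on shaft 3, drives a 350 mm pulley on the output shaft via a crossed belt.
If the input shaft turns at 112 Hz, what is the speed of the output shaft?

60 Hz

Gear mesh: ratio = 12/18 = 0.66667, so shaft 2 turns at 112 / 0.66667 = 168 Hz.
Gear mesh: ratio = 12/15 = 0.8, so shaft 3 turns at 168 / 0.8 = 210 Hz.
Belt: ratio = 350/100 = 3.5, so the output shaft turns at 210 / 3.5 = 60 Hz.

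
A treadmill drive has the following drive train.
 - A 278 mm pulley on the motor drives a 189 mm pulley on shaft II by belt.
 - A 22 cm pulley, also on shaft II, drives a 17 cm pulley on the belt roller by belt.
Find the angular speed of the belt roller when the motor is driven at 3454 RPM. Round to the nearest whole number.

6575 RPM

belt 189/278 = 0.67986 → 3454/0.67986 = 5080.5 RPM
belt 17/22 = 0.77273 → 5080.5/0.77273 = 6574.7 RPM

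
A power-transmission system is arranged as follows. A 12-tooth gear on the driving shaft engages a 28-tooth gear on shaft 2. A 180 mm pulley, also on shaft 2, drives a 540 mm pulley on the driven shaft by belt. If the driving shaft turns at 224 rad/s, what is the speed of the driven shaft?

32 rad/s

gear mesh 28/12 = 2.3333 → 224/2.3333 = 96 rad/s
belt 540/180 = 3 → 96/3 = 32 rad/s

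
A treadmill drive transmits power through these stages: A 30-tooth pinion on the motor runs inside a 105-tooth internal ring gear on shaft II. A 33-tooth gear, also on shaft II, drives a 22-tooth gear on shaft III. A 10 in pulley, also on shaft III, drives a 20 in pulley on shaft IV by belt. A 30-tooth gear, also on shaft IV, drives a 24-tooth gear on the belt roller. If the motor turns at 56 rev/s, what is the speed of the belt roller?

15 rev/s

Internal gear: ratio = 105/30 = 3.5, so shaft II turns at 56 / 3.5 = 16 rev/s.
Gear mesh: ratio = 22/33 = 0.66667, so shaft III turns at 16 / 0.66667 = 24 rev/s.
Belt: ratio = 20/10 = 2, so shaft IV turns at 24 / 2 = 12 rev/s.
Gear mesh: ratio = 24/30 = 0.8, so the belt roller turns at 12 / 0.8 = 15 rev/s.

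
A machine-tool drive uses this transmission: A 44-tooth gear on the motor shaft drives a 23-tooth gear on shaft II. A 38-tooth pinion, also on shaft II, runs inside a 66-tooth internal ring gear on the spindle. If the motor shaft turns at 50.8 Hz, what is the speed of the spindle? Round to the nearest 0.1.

56.0 Hz

the motor shaft → shaft II (gear mesh, 23/44): 50.8 ÷ 0.52273 = 97.183 Hz
shaft II → the spindle (internal gear, 66/38): 97.183 ÷ 1.7368 = 55.954 Hz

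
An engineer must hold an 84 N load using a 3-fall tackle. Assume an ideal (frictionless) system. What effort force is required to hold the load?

Block-and-tackle MA = number of supporting rope parts = 3.
Effort = load / MA = 84 / 3 = 28 N.

28 N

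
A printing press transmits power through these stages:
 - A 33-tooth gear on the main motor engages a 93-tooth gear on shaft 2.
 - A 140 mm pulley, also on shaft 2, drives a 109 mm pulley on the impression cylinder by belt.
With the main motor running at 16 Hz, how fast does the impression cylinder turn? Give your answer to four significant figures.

7.292 Hz

Gear mesh: ratio = 93/33 = 2.8182, so shaft 2 turns at 16 / 2.8182 = 5.6774 Hz.
Belt: ratio = 109/140 = 0.77857, so the impression cylinder turns at 5.6774 / 0.77857 = 7.2921 Hz.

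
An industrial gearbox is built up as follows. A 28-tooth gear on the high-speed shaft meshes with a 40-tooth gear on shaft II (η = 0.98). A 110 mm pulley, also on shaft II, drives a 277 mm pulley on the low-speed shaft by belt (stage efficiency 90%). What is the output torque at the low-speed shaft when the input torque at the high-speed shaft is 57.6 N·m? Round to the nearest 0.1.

After the gear mesh (40/28): 57.6 × 1.4286 × 0.98 = 80.64 N·m
After the belt (277/110): 80.64 × 2.5182 × 0.90 = 182.76 N·m

182.8 N·m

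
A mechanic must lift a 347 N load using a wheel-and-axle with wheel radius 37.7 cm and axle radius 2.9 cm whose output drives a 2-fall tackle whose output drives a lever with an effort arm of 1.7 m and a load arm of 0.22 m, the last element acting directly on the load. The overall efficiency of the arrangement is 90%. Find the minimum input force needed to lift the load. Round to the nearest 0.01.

1.92 N

Wheel-and-axle MA = R/r = 37.7/2.9 = 13.
Block-and-tackle MA = number of supporting rope parts = 2.
Lever MA = effort arm / load arm = 1.7/0.22 = 7.7273.
Combined ideal MA = 13 × 2 × 7.7273 = 200.91.
Actual MA = 200.91 × 0.90 = 180.82.
Effort = load / actual MA = 347 / 180.82 = 1.9191 N.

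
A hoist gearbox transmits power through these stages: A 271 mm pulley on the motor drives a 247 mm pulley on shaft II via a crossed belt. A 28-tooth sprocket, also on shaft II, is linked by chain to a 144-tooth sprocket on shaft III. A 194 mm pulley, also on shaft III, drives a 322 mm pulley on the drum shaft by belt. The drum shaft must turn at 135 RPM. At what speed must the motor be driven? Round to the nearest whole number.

Overall ratio R = 0.91144 × 5.1429 × 1.6598 = 7.7801.
Required input speed = output speed × R = 135 × 7.7801 = 1050.3 RPM.

1050 RPM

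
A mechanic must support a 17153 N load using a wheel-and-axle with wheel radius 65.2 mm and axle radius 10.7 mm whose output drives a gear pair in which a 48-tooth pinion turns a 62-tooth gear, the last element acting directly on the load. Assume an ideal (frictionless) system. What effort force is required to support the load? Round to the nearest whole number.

2179 N

Wheel-and-axle MA = R/r = 65.2/10.7 = 6.0935.
Gear pair MA = 62/48 = 1.2917.
Combined ideal MA = 6.0935 × 1.2917 = 7.8707.
Effort = load / MA = 17153 / 7.8707 = 2179.3 N.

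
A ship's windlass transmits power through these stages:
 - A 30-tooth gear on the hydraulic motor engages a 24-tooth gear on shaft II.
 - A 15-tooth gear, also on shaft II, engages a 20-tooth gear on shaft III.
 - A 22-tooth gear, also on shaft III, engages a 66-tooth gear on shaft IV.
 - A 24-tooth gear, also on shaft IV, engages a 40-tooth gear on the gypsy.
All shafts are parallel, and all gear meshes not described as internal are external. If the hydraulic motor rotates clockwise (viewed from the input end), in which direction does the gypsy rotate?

clockwise

the hydraulic motor → shaft II: external mesh, 1 reversal → CCW.
shaft II → shaft III: external mesh, 1 reversal → CW.
shaft III → shaft IV: external mesh, 1 reversal → CCW.
shaft IV → the gypsy: external mesh, 1 reversal → CW.
4 reversals in total — an even number — so the gypsy turns the same way as the hydraulic motor.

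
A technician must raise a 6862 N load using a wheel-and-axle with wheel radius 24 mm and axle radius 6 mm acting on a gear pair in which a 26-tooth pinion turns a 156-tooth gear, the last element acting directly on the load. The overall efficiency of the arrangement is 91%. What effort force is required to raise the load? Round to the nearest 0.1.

314.2 N

Wheel-and-axle MA = R/r = 24/6 = 4.
Gear pair MA = 156/26 = 6.
Combined ideal MA = 4 × 6 = 24.
Actual MA = 24 × 0.91 = 21.84.
Effort = load / actual MA = 6862 / 21.84 = 314.19 N.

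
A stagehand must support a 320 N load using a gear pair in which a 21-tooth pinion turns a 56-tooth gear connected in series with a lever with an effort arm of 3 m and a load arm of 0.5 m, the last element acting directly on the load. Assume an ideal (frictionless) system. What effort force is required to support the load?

20 N

Gear pair MA = 56/21 = 2.6667.
Lever MA = effort arm / load arm = 3/0.5 = 6.
Combined ideal MA = 2.6667 × 6 = 16.
Effort = load / MA = 320 / 16 = 20 N.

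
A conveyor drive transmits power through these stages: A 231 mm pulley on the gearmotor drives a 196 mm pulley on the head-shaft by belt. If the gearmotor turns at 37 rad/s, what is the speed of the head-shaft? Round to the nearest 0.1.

Belt: ratio = 196/231 = 0.84848, so the head-shaft turns at 37 / 0.84848 = 43.607 rad/s.

43.6 rad/s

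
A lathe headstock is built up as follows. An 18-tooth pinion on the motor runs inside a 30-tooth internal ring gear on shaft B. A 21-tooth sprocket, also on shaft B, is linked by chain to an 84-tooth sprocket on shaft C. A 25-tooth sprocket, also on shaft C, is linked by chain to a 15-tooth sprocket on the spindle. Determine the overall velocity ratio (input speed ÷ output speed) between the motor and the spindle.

Each stage contributes driven/driver: internal gear 30/18 = 1.6667, chain 84/21 = 4, chain 15/25 = 0.6.
Overall: 1.6667 × 4 × 0.6 = 4.

4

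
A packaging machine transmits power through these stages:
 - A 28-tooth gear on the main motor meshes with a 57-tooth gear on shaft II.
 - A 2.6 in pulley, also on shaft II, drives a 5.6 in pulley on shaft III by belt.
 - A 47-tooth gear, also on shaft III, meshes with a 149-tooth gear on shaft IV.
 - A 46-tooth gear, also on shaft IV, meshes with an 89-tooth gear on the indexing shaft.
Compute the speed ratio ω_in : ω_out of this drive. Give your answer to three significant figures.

Each stage contributes driven/driver: gear mesh 57/28 = 2.0357, belt 5.6/2.6 = 2.1538, gear mesh 149/47 = 3.1702, gear mesh 89/46 = 1.9348.
Overall: 2.0357 × 2.1538 × 3.1702 × 1.9348 = 26.894.

26.9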